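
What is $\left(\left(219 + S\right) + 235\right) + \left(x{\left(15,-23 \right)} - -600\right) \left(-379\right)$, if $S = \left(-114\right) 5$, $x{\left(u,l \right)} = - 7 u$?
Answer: $-187721$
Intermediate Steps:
$S = -570$
$\left(\left(219 + S\right) + 235\right) + \left(x{\left(15,-23 \right)} - -600\right) \left(-379\right) = \left(\left(219 - 570\right) + 235\right) + \left(\left(-7\right) 15 - -600\right) \left(-379\right) = \left(-351 + 235\right) + \left(-105 + 600\right) \left(-379\right) = -116 + 495 \left(-379\right) = -116 - 187605 = -187721$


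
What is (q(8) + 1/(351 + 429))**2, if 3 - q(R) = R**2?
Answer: 2263761241/608400 ≈ 3720.8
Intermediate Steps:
q(R) = 3 - R**2
(q(8) + 1/(351 + 429))**2 = ((3 - 1*8**2) + 1/(351 + 429))**2 = ((3 - 1*64) + 1/780)**2 = ((3 - 64) + 1/780)**2 = (-61 + 1/780)**2 = (-47579/780)**2 = 2263761241/608400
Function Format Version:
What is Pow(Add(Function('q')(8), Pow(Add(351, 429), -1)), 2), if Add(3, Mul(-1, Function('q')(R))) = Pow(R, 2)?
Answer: Rational(2263761241, 608400) ≈ 3720.8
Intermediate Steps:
Function('q')(R) = Add(3, Mul(-1, Pow(R, 2)))
Pow(Add(Function('q')(8), Pow(Add(351, 429), -1)), 2) = Pow(Add(Add(3, Mul(-1, Pow(8, 2))), Pow(Add(351, 429), -1)), 2) = Pow(Add(Add(3, Mul(-1, 64)), Pow(780, -1)), 2) = Pow(Add(Add(3, -64), Rational(1, 780)), 2) = Pow(Add(-61, Rational(1, 780)), 2) = Pow(Rational(-47579, 780), 2) = Rational(2263761241, 608400)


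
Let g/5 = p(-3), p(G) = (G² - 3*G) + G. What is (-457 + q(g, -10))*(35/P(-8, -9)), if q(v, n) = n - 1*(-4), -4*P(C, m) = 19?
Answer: 64820/19 ≈ 3411.6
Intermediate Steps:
P(C, m) = -19/4 (P(C, m) = -¼*19 = -19/4)
p(G) = G² - 2*G
g = 75 (g = 5*(-3*(-2 - 3)) = 5*(-3*(-5)) = 5*15 = 75)
q(v, n) = 4 + n (q(v, n) = n + 4 = 4 + n)
(-457 + q(g, -10))*(35/P(-8, -9)) = (-457 + (4 - 10))*(35/(-19/4)) = (-457 - 6)*(35*(-4/19)) = -463*(-140/19) = 64820/19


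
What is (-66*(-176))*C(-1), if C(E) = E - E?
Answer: 0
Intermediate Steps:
C(E) = 0
(-66*(-176))*C(-1) = -66*(-176)*0 = 11616*0 = 0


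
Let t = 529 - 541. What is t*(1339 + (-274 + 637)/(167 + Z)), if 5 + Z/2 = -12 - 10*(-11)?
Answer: -5676360/353 ≈ -16080.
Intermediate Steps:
Z = 186 (Z = -10 + 2*(-12 - 10*(-11)) = -10 + 2*(-12 + 110) = -10 + 2*98 = -10 + 196 = 186)
t = -12
t*(1339 + (-274 + 637)/(167 + Z)) = -12*(1339 + (-274 + 637)/(167 + 186)) = -12*(1339 + 363/353) = -12*473030/353 = -5676360/353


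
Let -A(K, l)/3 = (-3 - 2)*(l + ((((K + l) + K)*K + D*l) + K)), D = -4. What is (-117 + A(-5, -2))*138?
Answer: 110124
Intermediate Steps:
A(K, l) = -45*l + 15*K + 15*K*(l + 2*K) (A(K, l) = -3*(-3 - 2)*(l + ((((K + l) + K)*K - 4*l) + K)) = -(-15)*(l + (((l + 2*K)*K - 4*l) + K)) = -(-15)*(l + ((K*(l + 2*K) - 4*l) + K)) = -(-15)*(l + ((-4*l + K*(l + 2*K)) + K)) = -(-15)*(l + (K - 4*l + K*(l + 2*K))) = -(-15)*(K - 3*l + K*(l + 2*K)) = -3*(-5*K + 15*l - 5*K*(l + 2*K)) = -45*l + 15*K + 15*K*(l + 2*K))
(-117 + A(-5, -2))*138 = (-117 + (-45*(-2) + 15*(-5) + 30*(-5)² + 15*(-5)*(-2)))*138 = (-117 + (90 - 75 + 30*25 + 150))*138 = (-117 + (90 - 75 + 750 + 150))*138 = (-117 + 915)*138 = 798*138 = 110124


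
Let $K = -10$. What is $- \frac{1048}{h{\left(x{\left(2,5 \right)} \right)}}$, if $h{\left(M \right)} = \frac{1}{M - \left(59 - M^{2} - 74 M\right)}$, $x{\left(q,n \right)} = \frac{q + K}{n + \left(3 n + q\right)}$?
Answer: $\frac{10923304}{121} \approx 90275.0$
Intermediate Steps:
$x{\left(q,n \right)} = \frac{-10 + q}{q + 4 n}$ ($x{\left(q,n \right)} = \frac{q - 10}{n + \left(3 n + q\right)} = \frac{-10 + q}{n + \left(q + 3 n\right)} = \frac{-10 + q}{q + 4 n}$)
$h{\left(M \right)} = \frac{1}{-59 + M^{2} + 75 M}$ ($h{\left(M \right)} = \frac{1}{M + \left(-59 + M^{2} + 74 M\right)} = \frac{1}{-59 + M^{2} + 75 M}$)
$- \frac{1048}{h{\left(x{\left(2,5 \right)} \right)}} = - \frac{1048}{\frac{1}{-59 + \left(\frac{-10 + 2}{2 + 4 \cdot 5}\right)^{2} + 75 \frac{-10 + 2}{2 + 4 \cdot 5}}} = - \frac{1048}{\frac{1}{-59 + \left(\frac{1}{2 + 20} \left(-8\right)\right)^{2} + 75 \frac{1}{2 + 20} \left(-8\right)}} = - \frac{1048}{\frac{1}{-59 + \left(\frac{1}{22} \left(-8\right)\right)^{2} + 75 \cdot \frac{1}{22} \left(-8\right)}} = - \frac{1048}{\frac{1}{-59 + \left(- \frac{4}{11}\right)^{2} + 75 \left(- \frac{4}{11}\right)}} = - \frac{1048}{\frac{1}{-59 + \frac{16}{121} - \frac{300}{11}}} = - \frac{1048}{\frac{1}{- \frac{10423}{121}}} = - \frac{1048}{- \frac{121}{10423}} = \left(-1048\right) \left(- \frac{10423}{121}\right) = \frac{10923304}{121}$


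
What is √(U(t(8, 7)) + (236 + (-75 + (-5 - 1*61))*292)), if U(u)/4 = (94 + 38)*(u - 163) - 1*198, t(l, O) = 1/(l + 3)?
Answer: 16*I*√499 ≈ 357.41*I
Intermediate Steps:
t(l, O) = 1/(3 + l)
U(u) = -86856 + 528*u (U(u) = 4*((94 + 38)*(u - 163) - 1*198) = 4*(132*(-163 + u) - 198) = 4*((-21516 + 132*u) - 198) = 4*(-21714 + 132*u) = -86856 + 528*u)
√(U(t(8, 7)) + (236 + (-75 + (-5 - 1*61))*292)) = √((-86856 + 528/(3 + 8)) + (236 + (-75 + (-5 - 1*61))*292)) = √((-86856 + 528/11) + (236 + (-75 + (-5 - 61))*292)) = √((-86856 + 528*(1/11)) + (236 + (-75 - 66)*292)) = √((-86856 + 48) + (236 - 141*292)) = √(-86808 + (236 - 41172)) = √(-86808 - 40936) = √(-127744) = 16*I*√499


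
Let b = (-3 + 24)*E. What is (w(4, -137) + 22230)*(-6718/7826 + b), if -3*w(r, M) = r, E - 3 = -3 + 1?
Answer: 5255790404/11739 ≈ 4.4772e+5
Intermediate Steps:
E = 1 (E = 3 + (-3 + 1) = 3 - 2 = 1)
w(r, M) = -r/3
b = 21 (b = (-3 + 24)*1 = 21*1 = 21)
(w(4, -137) + 22230)*(-6718/7826 + b) = (-1/3*4 + 22230)*(-6718/7826 + 21) = (-4/3 + 22230)*(-6718*1/7826 + 21) = 66686*(-3359/3913 + 21)/3 = (66686/3)*(78814/3913) = 5255790404/11739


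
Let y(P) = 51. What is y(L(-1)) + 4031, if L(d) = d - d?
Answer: 4082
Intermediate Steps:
L(d) = 0
y(L(-1)) + 4031 = 51 + 4031 = 4082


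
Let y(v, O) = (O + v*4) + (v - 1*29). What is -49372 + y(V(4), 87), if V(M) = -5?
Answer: -49339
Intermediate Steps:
y(v, O) = -29 + O + 5*v (y(v, O) = (O + 4*v) + (v - 29) = (O + 4*v) + (-29 + v) = -29 + O + 5*v)
-49372 + y(V(4), 87) = -49372 + (-29 + 87 + 5*(-5)) = -49372 + (-29 + 87 - 25) = -49372 + 33 = -49339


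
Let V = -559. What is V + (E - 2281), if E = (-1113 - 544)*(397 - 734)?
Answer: 555569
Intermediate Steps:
E = 558409 (E = -1657*(-337) = 558409)
V + (E - 2281) = -559 + (558409 - 2281) = -559 + 556128 = 555569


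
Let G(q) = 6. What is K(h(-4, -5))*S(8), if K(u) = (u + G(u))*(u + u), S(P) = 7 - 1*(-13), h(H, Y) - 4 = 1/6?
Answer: 15250/9 ≈ 1694.4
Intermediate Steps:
h(H, Y) = 25/6 (h(H, Y) = 4 + 1/6 = 4 + 1*(⅙) = 4 + ⅙ = 25/6)
S(P) = 20 (S(P) = 7 + 13 = 20)
K(u) = 2*u*(6 + u) (K(u) = (u + 6)*(u + u) = (6 + u)*(2*u) = 2*u*(6 + u))
K(h(-4, -5))*S(8) = (2*(25/6)*(6 + 25/6))*20 = (2*(25/6)*(61/6))*20 = (1525/18)*20 = 15250/9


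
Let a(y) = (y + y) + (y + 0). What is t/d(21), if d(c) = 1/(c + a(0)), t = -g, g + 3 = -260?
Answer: 5523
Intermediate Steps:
a(y) = 3*y (a(y) = 2*y + y = 3*y)
g = -263 (g = -3 - 260 = -263)
t = 263 (t = -1*(-263) = 263)
d(c) = 1/c (d(c) = 1/(c + 3*0) = 1/(c + 0) = 1/c)
t/d(21) = 263/(1/21) = 263*21 = 5523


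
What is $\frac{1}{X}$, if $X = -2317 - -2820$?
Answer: $\frac{1}{503} \approx 0.0019881$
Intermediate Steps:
$X = 503$ ($X = -2317 + 2820 = 503$)
$\frac{1}{X} = \frac{1}{503}$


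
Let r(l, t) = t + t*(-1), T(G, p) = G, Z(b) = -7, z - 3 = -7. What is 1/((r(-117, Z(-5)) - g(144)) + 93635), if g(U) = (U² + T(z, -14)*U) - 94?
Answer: 1/73569 ≈ 1.3593e-5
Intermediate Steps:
z = -4 (z = 3 - 7 = -4)
r(l, t) = 0 (r(l, t) = t - t = 0)
g(U) = -94 + U² - 4*U (g(U) = (U² - 4*U) - 94 = -94 + U² - 4*U)
1/((r(-117, Z(-5)) - g(144)) + 93635) = 1/((0 - (-94 + 144² - 4*144)) + 93635) = 1/((0 - (-94 + 20736 - 576)) + 93635) = 1/((0 - 1*20066) + 93635) = 1/((0 - 20066) + 93635) = 1/(-20066 + 93635) = 1/73569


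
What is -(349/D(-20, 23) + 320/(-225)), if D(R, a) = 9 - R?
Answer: -13849/1305 ≈ -10.612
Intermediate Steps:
-(349/D(-20, 23) + 320/(-225)) = -(349/(9 - 1*(-20)) + 320/(-225)) = -(349/(9 + 20) + 320*(-1/225)) = -(349/29 - 64/45) = -1*13849/1305 = -13849/1305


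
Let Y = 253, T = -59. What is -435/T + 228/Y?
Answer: 123507/14927 ≈ 8.2741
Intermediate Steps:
-435/T + 228/Y = -435/(-59) + 228/253 = -435*(-1/59) + 228*(1/253) = 435/59 + 228/253 = 123507/14927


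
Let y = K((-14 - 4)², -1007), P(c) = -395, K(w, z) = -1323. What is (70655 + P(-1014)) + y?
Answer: 68937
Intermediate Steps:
y = -1323
(70655 + P(-1014)) + y = (70655 - 395) - 1323 = 70260 - 1323 = 68937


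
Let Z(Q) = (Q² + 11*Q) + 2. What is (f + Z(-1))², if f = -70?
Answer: 6084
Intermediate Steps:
Z(Q) = 2 + Q² + 11*Q
(f + Z(-1))² = (-70 + (2 + (-1)² + 11*(-1)))² = (-70 + (2 + 1 - 11))² = (-70 - 8)² = (-78)² = 6084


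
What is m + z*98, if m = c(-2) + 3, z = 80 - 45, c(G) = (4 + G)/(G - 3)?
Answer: 17163/5 ≈ 3432.6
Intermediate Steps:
c(G) = (4 + G)/(-3 + G)
z = 35
m = 13/5 (m = (4 - 2)/(-3 - 2) + 3 = 2/(-5) + 3 = -⅕*2 + 3 = -⅖ + 3 = 13/5 ≈ 2.6000)
m + z*98 = 13/5 + 35*98 = 13/5 + 3430 = 17163/5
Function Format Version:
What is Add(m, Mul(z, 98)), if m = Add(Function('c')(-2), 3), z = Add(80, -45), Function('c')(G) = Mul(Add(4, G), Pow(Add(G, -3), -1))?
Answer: Rational(17163, 5) ≈ 3432.6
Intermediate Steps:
Function('c')(G) = Mul(Pow(Add(-3, G), -1), Add(4, G)) (Function('c')(G) = Mul(Add(4, G), Pow(Add(-3, G), -1)) = Mul(Pow(Add(-3, G), -1), Add(4, G)))
z = 35
m = Rational(13, 5) (m = Add(Mul(Pow(Add(-3, -2), -1), Add(4, -2)), 3) = Add(Mul(Pow(-5, -1), 2), 3) = Add(Mul(Rational(-1, 5), 2), 3) = Add(Rational(-2, 5), 3) = Rational(13, 5) ≈ 2.6000)
Add(m, Mul(z, 98)) = Add(Rational(13, 5), Mul(35, 98)) = Add(Rational(13, 5), 3430) = Rational(17163, 5)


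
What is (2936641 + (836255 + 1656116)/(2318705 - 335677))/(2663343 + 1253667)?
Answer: 5823443821319/7767540506280 ≈ 0.74971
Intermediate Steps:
(2936641 + (836255 + 1656116)/(2318705 - 335677))/(2663343 + 1253667) = (2936641 + 2492371/1983028)/3917010 = (2936641 + 2492371*(1/1983028))*(1/3917010) = (2936641 + 2492371/1983028)*(1/3917010) = (5823443821319/1983028)*(1/3917010) = 5823443821319/7767540506280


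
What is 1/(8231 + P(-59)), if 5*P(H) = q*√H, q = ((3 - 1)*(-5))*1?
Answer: 8231/67749597 + 2*I*√59/67749597 ≈ 0.00012149 + 2.2675e-7*I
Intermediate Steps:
q = -10 (q = (2*(-5))*1 = -10*1 = -10)
P(H) = -2*√H (P(H) = (-10*√H)/5 = -2*√H)
1/(8231 + P(-59)) = 1/(8231 - 2*I*√59)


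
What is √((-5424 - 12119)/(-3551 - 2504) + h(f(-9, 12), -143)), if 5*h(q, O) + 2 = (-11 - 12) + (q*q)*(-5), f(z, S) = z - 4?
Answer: I*√6273143485/6055 ≈ 13.081*I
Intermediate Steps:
f(z, S) = -4 + z
h(q, O) = -5 - q² (h(q, O) = -⅖ + ((-11 - 12) + (q*q)*(-5))/5 = -⅖ + (-23 + q²*(-5))/5 = -⅖ + (-23 - 5*q²)/5 = -⅖ + (-23/5 - q²) = -5 - q²)
√((-5424 - 12119)/(-3551 - 2504) + h(f(-9, 12), -143)) = √((-5424 - 12119)/(-3551 - 2504) + (-5 - (-4 - 9)²)) = √(-17543/(-6055) + (-5 - 1*(-13)²)) = √(-17543*(-1/6055) + (-5 - 1*169)) = √(17543/6055 + (-5 - 169)) = √(17543/6055 - 174) = √(-1036027/6055) = I*√6273143485/6055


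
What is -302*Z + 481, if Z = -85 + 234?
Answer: -44517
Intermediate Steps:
Z = 149
-302*Z + 481 = -302*149 + 481 = -44998 + 481 = -44517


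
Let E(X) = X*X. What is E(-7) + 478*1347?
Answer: 643915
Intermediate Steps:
E(X) = X²
E(-7) + 478*1347 = (-7)² + 478*1347 = 49 + 643866 = 643915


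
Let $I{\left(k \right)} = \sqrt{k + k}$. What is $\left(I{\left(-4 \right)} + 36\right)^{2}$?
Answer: $1288 + 144 i \sqrt{2} \approx 1288.0 + 203.65 i$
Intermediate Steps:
$I{\left(k \right)} = \sqrt{2} \sqrt{k}$ ($I{\left(k \right)} = \sqrt{2 k} = \sqrt{2} \sqrt{k}$)
$\left(I{\left(-4 \right)} + 36\right)^{2} = \left(\sqrt{2} \sqrt{-4} + 36\right)^{2} = \left(\sqrt{2} \cdot 2 i + 36\right)^{2} = \left(2 i \sqrt{2} + 36\right)^{2} = \left(36 + 2 i \sqrt{2}\right)^{2}$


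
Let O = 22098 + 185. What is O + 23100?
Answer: 45383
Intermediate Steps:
O = 22283
O + 23100 = 22283 + 23100 = 45383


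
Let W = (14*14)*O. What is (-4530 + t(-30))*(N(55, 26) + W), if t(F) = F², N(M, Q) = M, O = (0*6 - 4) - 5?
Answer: 6203670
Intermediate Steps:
O = -9 (O = (0 - 4) - 5 = -4 - 5 = -9)
W = -1764 (W = (14*14)*(-9) = 196*(-9) = -1764)
(-4530 + t(-30))*(N(55, 26) + W) = (-4530 + (-30)²)*(55 - 1764) = (-4530 + 900)*(-1709) = -3630*(-1709) = 6203670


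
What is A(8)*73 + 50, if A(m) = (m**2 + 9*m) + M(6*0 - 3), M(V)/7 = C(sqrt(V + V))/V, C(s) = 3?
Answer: 9467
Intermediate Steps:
M(V) = 21/V (M(V) = 7*(3/V) = 21/V)
A(m) = -7 + m**2 + 9*m (A(m) = (m**2 + 9*m) + 21/(6*0 - 3) = (m**2 + 9*m) + 21/(0 - 3) = (m**2 + 9*m) + 21/(-3) = (m**2 + 9*m) + 21*(-1/3) = (m**2 + 9*m) - 7 = -7 + m**2 + 9*m)
A(8)*73 + 50 = (-7 + 8**2 + 9*8)*73 + 50 = (-7 + 64 + 72)*73 + 50 = 129*73 + 50 = 9417 + 50 = 9467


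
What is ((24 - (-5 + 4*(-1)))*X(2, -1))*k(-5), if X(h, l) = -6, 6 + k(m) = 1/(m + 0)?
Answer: 6138/5 ≈ 1227.6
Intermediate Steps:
k(m) = -6 + 1/m (k(m) = -6 + 1/(m + 0) = -6 + 1/m)
((24 - (-5 + 4*(-1)))*X(2, -1))*k(-5) = ((24 - (-5 + 4*(-1)))*(-6))*(-6 + 1/(-5)) = ((24 - (-5 - 4))*(-6))*(-6 - ⅕) = ((24 - 1*(-9))*(-6))*(-31/5) = ((24 + 9)*(-6))*(-31/5) = (33*(-6))*(-31/5) = -198*(-31/5) = 6138/5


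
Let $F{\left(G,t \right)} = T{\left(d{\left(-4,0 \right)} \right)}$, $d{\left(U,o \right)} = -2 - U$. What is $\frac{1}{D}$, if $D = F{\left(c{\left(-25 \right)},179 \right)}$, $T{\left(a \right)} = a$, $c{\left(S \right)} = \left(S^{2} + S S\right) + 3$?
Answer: $\frac{1}{2} \approx 0.5$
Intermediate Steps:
$c{\left(S \right)} = 3 + 2 S^{2}$ ($c{\left(S \right)} = \left(S^{2} + S^{2}\right) + 3 = 2 S^{2} + 3 = 3 + 2 S^{2}$)
$F{\left(G,t \right)} = 2$ ($F{\left(G,t \right)} = -2 - -4 = -2 + 4 = 2$)
$D = 2$
$\frac{1}{D} = \frac{1}{2}$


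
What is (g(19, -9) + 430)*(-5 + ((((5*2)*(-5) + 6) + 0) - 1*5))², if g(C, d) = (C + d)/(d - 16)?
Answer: 6263568/5 ≈ 1.2527e+6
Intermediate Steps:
g(C, d) = (C + d)/(-16 + d)
(g(19, -9) + 430)*(-5 + ((((5*2)*(-5) + 6) + 0) - 1*5))² = ((19 - 9)/(-16 - 9) + 430)*(-5 + ((((5*2)*(-5) + 6) + 0) - 1*5))² = (10/(-25) + 430)*(-5 + (((10*(-5) + 6) + 0) - 5))² = (-1/25*10 + 430)*(-5 + (((-50 + 6) + 0) - 5))² = (-⅖ + 430)*(-5 + ((-44 + 0) - 5))² = 2148*(-5 + (-44 - 5))²/5 = 2148*(-5 - 49)²/5 = (2148/5)*(-54)² = (2148/5)*2916 = 6263568/5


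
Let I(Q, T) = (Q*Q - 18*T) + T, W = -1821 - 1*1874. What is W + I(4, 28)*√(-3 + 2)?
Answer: -3695 - 460*I ≈ -3695.0 - 460.0*I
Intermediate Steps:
W = -3695 (W = -1821 - 1874 = -3695)
I(Q, T) = Q² - 17*T (I(Q, T) = (Q² - 18*T) + T = Q² - 17*T)
W + I(4, 28)*√(-3 + 2) = -3695 + (4² - 17*28)*√(-3 + 2) = -3695 + (16 - 476)*√(-1) = -3695 - 460*I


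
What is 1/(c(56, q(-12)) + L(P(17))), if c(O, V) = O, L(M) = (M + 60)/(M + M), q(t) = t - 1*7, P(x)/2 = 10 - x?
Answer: 14/761 ≈ 0.018397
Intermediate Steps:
P(x) = 20 - 2*x (P(x) = 2*(10 - x) = 20 - 2*x)
q(t) = -7 + t (q(t) = t - 7 = -7 + t)
L(M) = (60 + M)/(2*M) (L(M) = (60 + M)/((2*M)) = (60 + M)*(1/(2*M)) = (60 + M)/(2*M))
1/(c(56, q(-12)) + L(P(17))) = 1/(56 + (60 + (20 - 2*17))/(2*(20 - 2*17))) = 1/(56 + (60 + (20 - 34))/(2*(20 - 34))) = 1/(56 + (1/2)*(60 - 14)/(-14)) = 1/(56 + (1/2)*(-1/14)*46) = 1/(56 - 23/14) = 1/(761/14) = 14/761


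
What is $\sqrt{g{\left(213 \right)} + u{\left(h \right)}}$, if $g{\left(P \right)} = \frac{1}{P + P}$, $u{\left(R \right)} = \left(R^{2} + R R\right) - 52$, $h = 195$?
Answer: $\frac{\sqrt{13791813474}}{426} \approx 275.68$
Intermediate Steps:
$u{\left(R \right)} = -52 + 2 R^{2}$ ($u{\left(R \right)} = \left(R^{2} + R^{2}\right) - 52 = 2 R^{2} - 52 = -52 + 2 R^{2}$)
$g{\left(P \right)} = \frac{1}{2 P}$
$\sqrt{g{\left(213 \right)} + u{\left(h \right)}} = \sqrt{\frac{1}{2 \cdot 213} - \left(52 - 2 \cdot 195^{2}\right)} = \sqrt{\frac{1}{2} \cdot \frac{1}{213} + \left(-52 + 2 \cdot 38025\right)} = \sqrt{\frac{1}{426} + \left(-52 + 76050\right)} = \sqrt{\frac{1}{426} + 75998} = \sqrt{\frac{32375149}{426}} = \frac{\sqrt{13791813474}}{426}$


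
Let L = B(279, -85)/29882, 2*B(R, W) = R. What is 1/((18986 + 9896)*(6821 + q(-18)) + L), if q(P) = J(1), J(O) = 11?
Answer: 59764/11792741489815 ≈ 5.0679e-9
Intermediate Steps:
q(P) = 11
B(R, W) = R/2
L = 279/59764 (L = ((½)*279)/29882 = (279/2)*(1/29882) = 279/59764 ≈ 0.0046684)
1/((18986 + 9896)*(6821 + q(-18)) + L) = 1/((18986 + 9896)*(6821 + 11) + 279/59764) = 1/(28882*6832 + 279/59764) = 1/(197321824 + 279/59764) = 1/(11792741489815/59764) = 59764/11792741489815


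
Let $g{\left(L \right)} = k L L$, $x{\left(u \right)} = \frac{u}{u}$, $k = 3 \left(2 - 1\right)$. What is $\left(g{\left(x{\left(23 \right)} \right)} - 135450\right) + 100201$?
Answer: $-35246$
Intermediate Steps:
$k = 3$ ($k = 3 \cdot 1 = 3$)
$x{\left(u \right)} = 1$
$g{\left(L \right)} = 3 L^{2}$ ($g{\left(L \right)} = 3 L L = 3 L^{2}$)
$\left(g{\left(x{\left(23 \right)} \right)} - 135450\right) + 100201 = \left(3 \cdot 1^{2} - 135450\right) + 100201 = \left(3 \cdot 1 - 135450\right) + 100201 = \left(3 - 135450\right) + 100201 = -135447 + 100201 = -35246$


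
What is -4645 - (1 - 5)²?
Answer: -4661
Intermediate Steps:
-4645 - (1 - 5)² = -4645 - 1*(-4)² = -4645 - 1*16 = -4645 - 16 = -4661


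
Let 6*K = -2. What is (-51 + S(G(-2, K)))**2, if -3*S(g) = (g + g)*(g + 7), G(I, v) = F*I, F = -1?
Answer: 3969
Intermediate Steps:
K = -1/3 (K = (1/6)*(-2) = -1/3 ≈ -0.33333)
G(I, v) = -I
S(g) = -2*g*(7 + g)/3 (S(g) = -(g + g)*(g + 7)/3 = -2*g*(7 + g)/3)
(-51 + S(G(-2, K)))**2 = (-51 - 2*(-1*(-2))*(7 - 1*(-2))/3)**2 = (-51 - 2/3*2*(7 + 2))**2 = (-51 - 2/3*2*9)**2 = (-51 - 12)**2 = (-63)**2 = 3969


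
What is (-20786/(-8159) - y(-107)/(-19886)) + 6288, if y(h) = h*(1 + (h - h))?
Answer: 1020639685095/162249874 ≈ 6290.5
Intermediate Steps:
y(h) = h (y(h) = h*(1 + 0) = h*1 = h)
(-20786/(-8159) - y(-107)/(-19886)) + 6288 = (-20786/(-8159) - 1*(-107)/(-19886)) + 6288 = (-20786*(-1/8159) + 107*(-1/19886)) + 6288 = (20786/8159 - 107/19886) + 6288 = 412477383/162249874 + 6288 = 1020639685095/162249874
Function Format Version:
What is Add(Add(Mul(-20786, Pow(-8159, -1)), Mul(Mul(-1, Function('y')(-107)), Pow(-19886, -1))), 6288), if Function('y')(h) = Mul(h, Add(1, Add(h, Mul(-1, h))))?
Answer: Rational(1020639685095, 162249874) ≈ 6290.5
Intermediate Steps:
Function('y')(h) = h (Function('y')(h) = Mul(h, Add(1, 0)) = Mul(h, 1) = h)
Add(Add(Mul(-20786, Pow(-8159, -1)), Mul(Mul(-1, Function('y')(-107)), Pow(-19886, -1))), 6288) = Add(Add(Mul(-20786, Pow(-8159, -1)), Mul(Mul(-1, -107), Pow(-19886, -1))), 6288) = Add(Add(Mul(-20786, Rational(-1, 8159)), Mul(107, Rational(-1, 19886))), 6288) = Add(Add(Rational(20786, 8159), Rational(-107, 19886)), 6288) = Add(Rational(412477383, 162249874), 6288) = Rational(1020639685095, 162249874)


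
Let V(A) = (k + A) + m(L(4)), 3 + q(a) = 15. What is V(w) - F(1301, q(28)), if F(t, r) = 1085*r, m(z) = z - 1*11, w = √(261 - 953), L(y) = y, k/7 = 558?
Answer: -9121 + 2*I*√173 ≈ -9121.0 + 26.306*I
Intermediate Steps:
k = 3906 (k = 7*558 = 3906)
q(a) = 12 (q(a) = -3 + 15 = 12)
w = 2*I*√173 (w = √(-692) = 2*I*√173 ≈ 26.306*I)
m(z) = -11 + z (m(z) = z - 11 = -11 + z)
V(A) = 3899 + A (V(A) = (3906 + A) + (-11 + 4) = (3906 + A) - 7 = 3899 + A)
V(w) - F(1301, q(28)) = (3899 + 2*I*√173) - 1085*12 = (3899 + 2*I*√173) - 1*13020 = (3899 + 2*I*√173) - 13020 = -9121 + 2*I*√173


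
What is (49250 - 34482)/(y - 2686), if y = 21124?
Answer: 7384/9219 ≈ 0.80095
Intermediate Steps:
(49250 - 34482)/(y - 2686) = (49250 - 34482)/(21124 - 2686) = 14768/18438 = 14768*(1/18438) = 7384/9219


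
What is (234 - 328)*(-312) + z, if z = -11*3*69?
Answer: 27051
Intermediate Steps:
z = -2277 (z = -33*69 = -2277)
(234 - 328)*(-312) + z = (234 - 328)*(-312) - 2277 = -94*(-312) - 2277 = 29328 - 2277 = 27051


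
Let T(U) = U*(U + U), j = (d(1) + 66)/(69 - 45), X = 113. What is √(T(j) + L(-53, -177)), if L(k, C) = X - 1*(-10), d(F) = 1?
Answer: √79826/24 ≈ 11.772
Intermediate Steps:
L(k, C) = 123 (L(k, C) = 113 - 1*(-10) = 113 + 10 = 123)
j = 67/24 (j = (1 + 66)/(69 - 45) = 67/24 ≈ 2.7917)
T(U) = 2*U² (T(U) = U*(2*U) = 2*U²)
√(T(j) + L(-53, -177)) = √(2*(67/24)² + 123) = √(2*(4489/576) + 123) = √(4489/288 + 123) = √(39913/288) = √79826/24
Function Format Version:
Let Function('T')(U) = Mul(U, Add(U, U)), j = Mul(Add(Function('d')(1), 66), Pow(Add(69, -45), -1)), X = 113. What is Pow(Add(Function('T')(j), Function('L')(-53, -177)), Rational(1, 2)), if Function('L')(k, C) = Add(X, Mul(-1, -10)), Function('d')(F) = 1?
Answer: Mul(Rational(1, 24), Pow(79826, Rational(1, 2))) ≈ 11.772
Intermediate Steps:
Function('L')(k, C) = 123 (Function('L')(k, C) = Add(113, Mul(-1, -10)) = Add(113, 10) = 123)
j = Rational(67, 24) (j = Mul(Add(1, 66), Pow(Add(69, -45), -1)) = Mul(67, Pow(24, -1)) = Mul(67, Rational(1, 24)) = Rational(67, 24) ≈ 2.7917)
Function('T')(U) = Mul(2, Pow(U, 2)) (Function('T')(U) = Mul(U, Mul(2, U)) = Mul(2, Pow(U, 2)))
Pow(Add(Function('T')(j), Function('L')(-53, -177)), Rational(1, 2)) = Pow(Add(Mul(2, Pow(Rational(67, 24), 2)), 123), Rational(1, 2)) = Pow(Add(Mul(2, Rational(4489, 576)), 123), Rational(1, 2)) = Pow(Add(Rational(4489, 288), 123), Rational(1, 2)) = Pow(Rational(39913, 288), Rational(1, 2)) = Mul(Rational(1, 24), Pow(79826, Rational(1, 2)))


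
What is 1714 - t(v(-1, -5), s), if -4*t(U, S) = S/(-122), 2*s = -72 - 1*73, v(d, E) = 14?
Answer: 1673009/976 ≈ 1714.1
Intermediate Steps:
s = -145/2 (s = (-72 - 1*73)/2 = (-72 - 73)/2 = (½)*(-145) = -145/2 ≈ -72.500)
t(U, S) = S/488 (t(U, S) = -S/(4*(-122)) = -S*(-1)/(4*122) = -(-1)*S/488 = S/488)
1714 - t(v(-1, -5), s) = 1714 - (-145)/(488*2) = 1714 - 1*(-145/976) = 1714 + 145/976 = 1673009/976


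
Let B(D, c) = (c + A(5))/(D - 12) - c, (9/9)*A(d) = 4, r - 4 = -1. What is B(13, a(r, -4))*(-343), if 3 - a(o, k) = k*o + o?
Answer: -1372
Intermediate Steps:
r = 3 (r = 4 - 1 = 3)
A(d) = 4
a(o, k) = 3 - o - k*o (a(o, k) = 3 - (k*o + o) = 3 - (o + k*o) = 3 + (-o - k*o) = 3 - o - k*o)
B(D, c) = -c + (4 + c)/(-12 + D) (B(D, c) = (c + 4)/(D - 12) - c = (4 + c)/(-12 + D) - c = -c + (4 + c)/(-12 + D))
B(13, a(r, -4))*(-343) = ((4 + 13*(3 - 1*3 - 1*(-4)*3) - 1*13*(3 - 1*3 - 1*(-4)*3))/(-12 + 13))*(-343) = ((4 + 13*(3 - 3 + 12) - 1*13*(3 - 3 + 12))/1)*(-343) = (1*(4 + 13*12 - 1*13*12))*(-343) = (1*(4 + 156 - 156))*(-343) = (1*4)*(-343) = 4*(-343) = -1372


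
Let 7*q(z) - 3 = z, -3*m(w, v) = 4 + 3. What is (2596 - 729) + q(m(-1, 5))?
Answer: 39209/21 ≈ 1867.1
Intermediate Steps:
m(w, v) = -7/3 (m(w, v) = -(4 + 3)/3 = -⅓*7 = -7/3)
q(z) = 3/7 + z/7
(2596 - 729) + q(m(-1, 5)) = (2596 - 729) + (3/7 + (⅐)*(-7/3)) = 1867 + (3/7 - ⅓) = 1867 + 2/21 = 39209/21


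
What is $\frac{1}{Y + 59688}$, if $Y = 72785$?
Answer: $\frac{1}{132473} \approx 7.5487 \cdot 10^{-6}$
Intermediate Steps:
$\frac{1}{Y + 59688} = \frac{1}{72785 + 59688} = \frac{1}{132473}$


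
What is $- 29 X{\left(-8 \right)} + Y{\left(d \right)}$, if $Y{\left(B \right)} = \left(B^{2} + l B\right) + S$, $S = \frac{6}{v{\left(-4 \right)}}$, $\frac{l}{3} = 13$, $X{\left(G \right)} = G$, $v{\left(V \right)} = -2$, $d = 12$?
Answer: $841$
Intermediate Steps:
$l = 39$ ($l = 3 \cdot 13 = 39$)
$S = -3$ ($S = \frac{6}{-2} = 6 \left(- \frac{1}{2}\right) = -3$)
$Y{\left(B \right)} = -3 + B^{2} + 39 B$ ($Y{\left(B \right)} = \left(B^{2} + 39 B\right) - 3 = -3 + B^{2} + 39 B$)
$- 29 X{\left(-8 \right)} + Y{\left(d \right)} = \left(-29\right) \left(-8\right) + \left(-3 + 12^{2} + 39 \cdot 12\right) = 232 + \left(-3 + 144 + 468\right) = 232 + 609 = 841$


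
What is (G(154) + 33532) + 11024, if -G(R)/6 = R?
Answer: 43632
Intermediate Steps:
G(R) = -6*R
(G(154) + 33532) + 11024 = (-6*154 + 33532) + 11024 = (-924 + 33532) + 11024 = 32608 + 11024 = 43632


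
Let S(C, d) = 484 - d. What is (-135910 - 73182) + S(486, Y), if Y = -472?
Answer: -208136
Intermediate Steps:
(-135910 - 73182) + S(486, Y) = (-135910 - 73182) + (484 - 1*(-472)) = -209092 + (484 + 472) = -209092 + 956 = -208136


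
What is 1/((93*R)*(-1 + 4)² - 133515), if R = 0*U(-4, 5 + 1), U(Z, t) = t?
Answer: -1/133515 ≈ -7.4898e-6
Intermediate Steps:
R = 0 (R = 0*(5 + 1) = 0*6 = 0)
1/((93*R)*(-1 + 4)² - 133515) = 1/((93*0)*(-1 + 4)² - 133515) = 1/(0*3² - 133515) = 1/(0*9 - 133515) = 1/(0 - 133515) = 1/(-133515) = -1/133515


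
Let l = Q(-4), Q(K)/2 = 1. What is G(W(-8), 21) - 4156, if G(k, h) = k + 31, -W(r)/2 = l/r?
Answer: -8249/2 ≈ -4124.5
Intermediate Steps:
Q(K) = 2 (Q(K) = 2*1 = 2)
l = 2
W(r) = -4/r
G(k, h) = 31 + k
G(W(-8), 21) - 4156 = (31 - 4/(-8)) - 4156 = (31 - 4*(-⅛)) - 4156 = (31 + ½) - 4156 = 63/2 - 4156 = -8249/2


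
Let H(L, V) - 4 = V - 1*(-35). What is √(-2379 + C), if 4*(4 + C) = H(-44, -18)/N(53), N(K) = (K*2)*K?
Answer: I*√107101510/212 ≈ 48.816*I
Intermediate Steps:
H(L, V) = 39 + V (H(L, V) = 4 + (V - 1*(-35)) = 4 + (V + 35) = 4 + (35 + V) = 39 + V)
N(K) = 2*K² (N(K) = (2*K)*K = 2*K²)
C = -89867/22472 (C = -4 + ((39 - 18)/((2*53²)))/4 = -4 + (21/((2*2809)))/4 = -4 + (21/5618)/4 = -4 + (21*(1/5618))/4 = -4 + (¼)*(21/5618) = -4 + 21/22472 = -89867/22472 ≈ -3.9991)
√(-2379 + C) = √(-2379 - 89867/22472) = √(-53550755/22472) = I*√107101510/212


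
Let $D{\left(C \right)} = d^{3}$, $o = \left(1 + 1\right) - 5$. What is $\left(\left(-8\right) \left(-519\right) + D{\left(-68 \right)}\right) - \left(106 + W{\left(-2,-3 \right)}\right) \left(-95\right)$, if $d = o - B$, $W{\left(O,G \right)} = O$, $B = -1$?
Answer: $14024$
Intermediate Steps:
$o = -3$ ($o = 2 - 5 = -3$)
$d = -2$ ($d = -3 - -1 = -3 + 1 = -2$)
$D{\left(C \right)} = -8$ ($D{\left(C \right)} = \left(-2\right)^{3} = -8$)
$\left(\left(-8\right) \left(-519\right) + D{\left(-68 \right)}\right) - \left(106 + W{\left(-2,-3 \right)}\right) \left(-95\right) = \left(\left(-8\right) \left(-519\right) - 8\right) - \left(106 - 2\right) \left(-95\right) = \left(4152 - 8\right) - 104 \left(-95\right) = 4144 - -9880 = 4144 + 9880 = 14024$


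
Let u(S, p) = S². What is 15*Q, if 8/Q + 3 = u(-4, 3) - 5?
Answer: 15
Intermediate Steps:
Q = 1 (Q = 8/(-3 + ((-4)² - 5)) = 8/(-3 + (16 - 5)) = 8/(-3 + 11) = 8/8 = 8*(⅛) = 1)
15*Q = 15*1 = 15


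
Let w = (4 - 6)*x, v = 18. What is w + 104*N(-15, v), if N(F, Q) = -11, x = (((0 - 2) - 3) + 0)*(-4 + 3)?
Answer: -1154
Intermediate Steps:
x = 5 (x = ((-2 - 3) + 0)*(-1) = (-5 + 0)*(-1) = -5*(-1) = 5)
w = -10 (w = (4 - 6)*5 = -2*5 = -10)
w + 104*N(-15, v) = -10 + 104*(-11) = -10 - 1144 = -1154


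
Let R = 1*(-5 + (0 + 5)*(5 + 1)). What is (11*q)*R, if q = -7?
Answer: -1925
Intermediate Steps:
R = 25 (R = 1*(-5 + 5*6) = 1*(-5 + 30) = 1*25 = 25)
(11*q)*R = (11*(-7))*25 = -77*25 = -1925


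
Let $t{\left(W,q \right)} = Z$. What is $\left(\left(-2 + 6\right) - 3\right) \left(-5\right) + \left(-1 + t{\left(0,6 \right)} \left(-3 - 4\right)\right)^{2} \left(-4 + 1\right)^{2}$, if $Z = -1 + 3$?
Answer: $2020$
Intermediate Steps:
$Z = 2$
$t{\left(W,q \right)} = 2$
$\left(\left(-2 + 6\right) - 3\right) \left(-5\right) + \left(-1 + t{\left(0,6 \right)} \left(-3 - 4\right)\right)^{2} \left(-4 + 1\right)^{2} = \left(\left(-2 + 6\right) - 3\right) \left(-5\right) + \left(-1 + 2 \left(-3 - 4\right)\right)^{2} \left(-4 + 1\right)^{2} = \left(4 - 3\right) \left(-5\right) + \left(-1 + 2 \left(-7\right)\right)^{2} \left(-3\right)^{2} = 1 \left(-5\right) + \left(-1 - 14\right)^{2} \cdot 9 = -5 + \left(-15\right)^{2} \cdot 9 = -5 + 225 \cdot 9 = -5 + 2025 = 2020$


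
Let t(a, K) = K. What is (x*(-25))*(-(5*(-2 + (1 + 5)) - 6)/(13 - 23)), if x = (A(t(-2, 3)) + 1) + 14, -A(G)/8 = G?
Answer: 315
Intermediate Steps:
A(G) = -8*G
x = -9 (x = (-8*3 + 1) + 14 = (-24 + 1) + 14 = -23 + 14 = -9)
(x*(-25))*(-(5*(-2 + (1 + 5)) - 6)/(13 - 23)) = (-9*(-25))*(-(5*(-2 + (1 + 5)) - 6)/(13 - 23)) = 225*(-(5*(-2 + 6) - 6)/(-10)) = 225*(-(5*4 - 6)*(-1)/10) = 225*(-(20 - 6)*(-1)/10) = 225*(-14*(-1)/10) = 225*(-1*(-7/5)) = 225*(7/5) = 315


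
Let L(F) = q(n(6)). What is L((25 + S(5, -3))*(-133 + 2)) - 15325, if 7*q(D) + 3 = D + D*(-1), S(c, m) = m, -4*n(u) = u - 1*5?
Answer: -107278/7 ≈ -15325.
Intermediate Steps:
n(u) = 5/4 - u/4 (n(u) = -(u - 1*5)/4 = -(u - 5)/4 = -(-5 + u)/4 = 5/4 - u/4)
q(D) = -3/7 (q(D) = -3/7 + (D + D*(-1))/7 = -3/7 + (D - D)/7 = -3/7 + (1/7)*0 = -3/7 + 0 = -3/7)
L(F) = -3/7
L((25 + S(5, -3))*(-133 + 2)) - 15325 = -3/7 - 15325 = -107278/7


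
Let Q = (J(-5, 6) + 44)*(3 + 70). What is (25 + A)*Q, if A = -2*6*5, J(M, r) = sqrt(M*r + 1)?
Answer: -112420 - 2555*I*sqrt(29) ≈ -1.1242e+5 - 13759.0*I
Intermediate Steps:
J(M, r) = sqrt(1 + M*r)
Q = 3212 + 73*I*sqrt(29) (Q = (sqrt(1 - 5*6) + 44)*(3 + 70) = (sqrt(1 - 30) + 44)*73 = (sqrt(-29) + 44)*73 = (I*sqrt(29) + 44)*73 = (44 + I*sqrt(29))*73 = 3212 + 73*I*sqrt(29) ≈ 3212.0 + 393.12*I)
A = -60 (A = -12*5 = -60)
(25 + A)*Q = (25 - 60)*(3212 + 73*I*sqrt(29)) = -35*(3212 + 73*I*sqrt(29)) = -112420 - 2555*I*sqrt(29)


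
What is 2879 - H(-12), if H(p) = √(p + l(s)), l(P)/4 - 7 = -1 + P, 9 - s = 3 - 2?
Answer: 2879 - 2*√11 ≈ 2872.4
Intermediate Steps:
s = 8 (s = 9 - (3 - 2) = 9 - 1*1 = 9 - 1 = 8)
l(P) = 24 + 4*P (l(P) = 28 + 4*(-1 + P) = 28 + (-4 + 4*P) = 24 + 4*P)
H(p) = √(56 + p) (H(p) = √(p + (24 + 4*8)) = √(p + (24 + 32)) = √(p + 56) = √(56 + p))
2879 - H(-12) = 2879 - √(56 - 12) = 2879 - √44 = 2879 - 2*√11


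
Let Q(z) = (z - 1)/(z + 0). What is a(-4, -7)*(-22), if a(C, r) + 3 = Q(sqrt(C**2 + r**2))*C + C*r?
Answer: -462 - 88*sqrt(65)/65 ≈ -472.92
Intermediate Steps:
Q(z) = (-1 + z)/z
a(C, r) = -3 + C*r + C*(-1 + sqrt(C**2 + r**2))/sqrt(C**2 + r**2) (a(C, r) = -3 + (((-1 + sqrt(C**2 + r**2))/(sqrt(C**2 + r**2)))*C + C*r) = -3 + (((-1 + sqrt(C**2 + r**2))/sqrt(C**2 + r**2))*C + C*r) = -3 + (C*(-1 + sqrt(C**2 + r**2))/sqrt(C**2 + r**2) + C*r) = -3 + (C*r + C*(-1 + sqrt(C**2 + r**2))/sqrt(C**2 + r**2)) = -3 + C*r + C*(-1 + sqrt(C**2 + r**2))/sqrt(C**2 + r**2))
a(-4, -7)*(-22) = (-3 - 4 - 4*(-7) - 1*(-4)/sqrt((-4)**2 + (-7)**2))*(-22) = (-3 - 4 + 28 - 1*(-4)/sqrt(16 + 49))*(-22) = (-3 - 4 + 28 - 1*(-4)/sqrt(65))*(-22) = (-3 - 4 + 28 - 1*(-4)*sqrt(65)/65)*(-22) = (-3 - 4 + 28 + 4*sqrt(65)/65)*(-22) = (21 + 4*sqrt(65)/65)*(-22) = -462 - 88*sqrt(65)/65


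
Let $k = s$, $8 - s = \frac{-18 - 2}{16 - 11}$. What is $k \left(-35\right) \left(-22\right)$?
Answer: $9240$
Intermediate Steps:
$s = 12$ ($s = 8 - \frac{-18 - 2}{16 - 11} = 8 - - \frac{20}{5} = 8 - \left(-20\right) \frac{1}{5} = 8 - -4 = 8 + 4 = 12$)
$k = 12$
$k \left(-35\right) \left(-22\right) = 12 \left(-35\right) \left(-22\right) = \left(-420\right) \left(-22\right) = 9240$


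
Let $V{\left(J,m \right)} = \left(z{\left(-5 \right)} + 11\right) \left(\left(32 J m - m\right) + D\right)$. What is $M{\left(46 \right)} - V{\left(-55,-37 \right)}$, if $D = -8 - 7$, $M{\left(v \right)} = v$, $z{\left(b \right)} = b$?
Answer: $-390806$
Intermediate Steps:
$D = -15$ ($D = -8 - 7 = -15$)
$V{\left(J,m \right)} = -90 - 6 m + 192 J m$ ($V{\left(J,m \right)} = \left(-5 + 11\right) \left(\left(32 J m - m\right) - 15\right) = 6 \left(\left(32 J m - m\right) - 15\right) = 6 \left(\left(- m + 32 J m\right) - 15\right) = 6 \left(-15 - m + 32 J m\right) = -90 - 6 m + 192 J m$)
$M{\left(46 \right)} - V{\left(-55,-37 \right)} = 46 - \left(-90 - -222 + 192 \left(-55\right) \left(-37\right)\right) = 46 - \left(-90 + 222 + 390720\right) = 46 - 390852 = -390806$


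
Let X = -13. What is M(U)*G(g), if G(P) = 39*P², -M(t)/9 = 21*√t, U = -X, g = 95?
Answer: -66523275*√13 ≈ -2.3985e+8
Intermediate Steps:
U = 13 (U = -1*(-13) = 13)
M(t) = -189*√t
M(U)*G(g) = (-189*√13)*(39*95²) = (-189*√13)*(39*9025) = -189*√13*351975 = -66523275*√13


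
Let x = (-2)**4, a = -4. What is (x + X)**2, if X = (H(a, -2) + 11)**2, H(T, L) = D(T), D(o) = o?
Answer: 4225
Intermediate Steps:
H(T, L) = T
X = 49 (X = (-4 + 11)**2 = 7**2 = 49)
x = 16
(x + X)**2 = (16 + 49)**2 = 65**2 = 4225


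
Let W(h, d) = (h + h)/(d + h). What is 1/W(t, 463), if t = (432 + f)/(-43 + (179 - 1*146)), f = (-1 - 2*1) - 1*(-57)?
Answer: -1036/243 ≈ -4.2634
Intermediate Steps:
f = 54 (f = (-1 - 2) + 57 = -3 + 57 = 54)
t = -243/5 (t = (432 + 54)/(-43 + (179 - 1*146)) = 486/(-43 + (179 - 146)) = 486/(-43 + 33) = 486/(-10) = 486*(-⅒) = -243/5 ≈ -48.600)
W(h, d) = 2*h/(d + h) (W(h, d) = (2*h)/(d + h) = 2*h/(d + h))
1/W(t, 463) = 1/(2*(-243/5)/(463 - 243/5)) = 1/(2*(-243/5)/(2072/5)) = 1/(2*(-243/5)*(5/2072)) = 1/(-243/1036) = -1036/243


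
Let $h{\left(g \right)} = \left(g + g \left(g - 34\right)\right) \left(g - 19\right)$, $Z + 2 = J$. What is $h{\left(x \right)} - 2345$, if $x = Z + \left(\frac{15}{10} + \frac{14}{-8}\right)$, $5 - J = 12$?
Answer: $- \frac{856669}{64} \approx -13385.0$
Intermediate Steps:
$J = -7$ ($J = 5 - 12 = -7$)
$Z = -9$ ($Z = -2 - 7 = -9$)
$x = - \frac{37}{4}$ ($x = -9 + \left(\frac{15}{10} + \frac{14}{-8}\right) = -9 + \left(15 \cdot \frac{1}{10} + 14 \left(- \frac{1}{8}\right)\right) = -9 + \left(\frac{3}{2} - \frac{7}{4}\right) = -9 - \frac{1}{4} = - \frac{37}{4} \approx -9.25$)
$h{\left(g \right)} = \left(-19 + g\right) \left(g + g \left(-34 + g\right)\right)$ ($h{\left(g \right)} = \left(g + g \left(-34 + g\right)\right) \left(-19 + g\right) = \left(-19 + g\right) \left(g + g \left(-34 + g\right)\right)$)
$h{\left(x \right)} - 2345 = - \frac{37 \left(627 + \left(- \frac{37}{4}\right)^{2} - -481\right)}{4} - 2345 = - \frac{37 \left(627 + \frac{1369}{16} + 481\right)}{4} - 2345 = \left(- \frac{37}{4}\right) \frac{19097}{16} - 2345 = - \frac{706589}{64} - 2345 = - \frac{856669}{64}$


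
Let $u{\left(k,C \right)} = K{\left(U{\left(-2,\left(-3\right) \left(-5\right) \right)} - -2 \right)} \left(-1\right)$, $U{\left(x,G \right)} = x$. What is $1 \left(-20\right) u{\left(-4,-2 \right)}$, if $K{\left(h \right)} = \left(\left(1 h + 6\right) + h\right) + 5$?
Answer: $220$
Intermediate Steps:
$K{\left(h \right)} = 11 + 2 h$ ($K{\left(h \right)} = \left(\left(h + 6\right) + h\right) + 5 = \left(\left(6 + h\right) + h\right) + 5 = \left(6 + 2 h\right) + 5 = 11 + 2 h$)
$u{\left(k,C \right)} = -11$ ($u{\left(k,C \right)} = \left(11 + 2 \left(-2 - -2\right)\right) \left(-1\right) = \left(11 + 2 \left(-2 + 2\right)\right) \left(-1\right) = \left(11 + 2 \cdot 0\right) \left(-1\right) = \left(11 + 0\right) \left(-1\right) = 11 \left(-1\right) = -11$)
$1 \left(-20\right) u{\left(-4,-2 \right)} = 1 \left(-20\right) \left(-11\right) = \left(-20\right) \left(-11\right) = 220$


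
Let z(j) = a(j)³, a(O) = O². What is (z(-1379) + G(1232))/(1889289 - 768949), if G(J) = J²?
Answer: 1375357476768447109/224068 ≈ 6.1381e+12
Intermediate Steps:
z(j) = j⁶ (z(j) = (j²)³ = j⁶)
(z(-1379) + G(1232))/(1889289 - 768949) = ((-1379)⁶ + 1232²)/(1889289 - 768949) = (6876787383840717721 + 1517824)/1120340 = 6876787383842235545*(1/1120340) = 1375357476768447109/224068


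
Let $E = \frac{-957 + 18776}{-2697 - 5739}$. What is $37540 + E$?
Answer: $\frac{316669621}{8436} \approx 37538.0$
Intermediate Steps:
$E = - \frac{17819}{8436}$ ($E = \frac{17819}{-8436} = 17819 \left(- \frac{1}{8436}\right) = - \frac{17819}{8436} \approx -2.1123$)
$37540 + E = 37540 - \frac{17819}{8436} = \frac{316669621}{8436}$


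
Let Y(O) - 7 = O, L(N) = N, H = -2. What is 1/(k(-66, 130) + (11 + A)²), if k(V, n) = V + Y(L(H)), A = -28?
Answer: 1/228 ≈ 0.0043860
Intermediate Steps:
Y(O) = 7 + O
k(V, n) = 5 + V (k(V, n) = V + (7 - 2) = V + 5 = 5 + V)
1/(k(-66, 130) + (11 + A)²) = 1/((5 - 66) + (11 - 28)²) = 1/(-61 + (-17)²) = 1/(-61 + 289) = 1/228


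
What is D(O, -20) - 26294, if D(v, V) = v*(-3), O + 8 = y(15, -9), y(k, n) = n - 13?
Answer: -26204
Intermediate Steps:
y(k, n) = -13 + n
O = -30 (O = -8 + (-13 - 9) = -8 - 22 = -30)
D(v, V) = -3*v
D(O, -20) - 26294 = -3*(-30) - 26294 = 90 - 26294 = -26204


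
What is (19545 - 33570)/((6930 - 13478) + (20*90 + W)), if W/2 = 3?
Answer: 14025/4742 ≈ 2.9576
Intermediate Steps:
W = 6 (W = 2*3 = 6)
(19545 - 33570)/((6930 - 13478) + (20*90 + W)) = (19545 - 33570)/((6930 - 13478) + (20*90 + 6)) = -14025/(-6548 + (1800 + 6)) = -14025/(-6548 + 1806) = -14025/(-4742) = -14025*(-1/4742) = 14025/4742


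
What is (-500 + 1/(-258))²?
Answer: 16641258001/66564 ≈ 2.5000e+5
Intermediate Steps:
(-500 + 1/(-258))² = (-500 - 1/258)² = (-129001/258)² = 16641258001/66564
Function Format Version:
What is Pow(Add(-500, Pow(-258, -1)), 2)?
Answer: Rational(16641258001, 66564) ≈ 2.5000e+5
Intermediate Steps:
Pow(Add(-500, Pow(-258, -1)), 2) = Pow(Add(-500, Rational(-1, 258)), 2) = Pow(Rational(-129001, 258), 2) = Rational(16641258001, 66564)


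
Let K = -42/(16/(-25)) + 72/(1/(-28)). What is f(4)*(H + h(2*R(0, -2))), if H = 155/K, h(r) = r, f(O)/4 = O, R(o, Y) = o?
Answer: -19840/15603 ≈ -1.2716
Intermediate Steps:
f(O) = 4*O
K = -15603/8 (K = -42/(16*(-1/25)) + 72/(-1/28) = -42/(-16/25) + 72*(-28) = -42*(-25/16) - 2016 = 525/8 - 2016 = -15603/8 ≈ -1950.4)
H = -1240/15603 (H = 155/(-15603/8) = 155*(-8/15603) = -1240/15603 ≈ -0.079472)
f(4)*(H + h(2*R(0, -2))) = (4*4)*(-1240/15603 + 2*0) = 16*(-1240/15603 + 0) = 16*(-1240/15603) = -19840/15603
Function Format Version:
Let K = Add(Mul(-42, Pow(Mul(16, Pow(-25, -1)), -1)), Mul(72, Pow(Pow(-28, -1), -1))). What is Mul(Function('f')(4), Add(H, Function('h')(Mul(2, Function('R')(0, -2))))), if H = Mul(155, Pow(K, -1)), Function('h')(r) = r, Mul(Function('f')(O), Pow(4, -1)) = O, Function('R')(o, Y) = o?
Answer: Rational(-19840, 15603) ≈ -1.2716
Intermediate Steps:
Function('f')(O) = Mul(4, O)
K = Rational(-15603, 8) (K = Add(Mul(-42, Pow(Mul(16, Rational(-1, 25)), -1)), Mul(72, Pow(Rational(-1, 28), -1))) = Add(Mul(-42, Pow(Rational(-16, 25), -1)), Mul(72, -28)) = Add(Mul(-42, Rational(-25, 16)), -2016) = Add(Rational(525, 8), -2016) = Rational(-15603, 8) ≈ -1950.4)
H = Rational(-1240, 15603) (H = Mul(155, Pow(Rational(-15603, 8), -1)) = Mul(155, Rational(-8, 15603)) = Rational(-1240, 15603) ≈ -0.079472)
Mul(Function('f')(4), Add(H, Function('h')(Mul(2, Function('R')(0, -2))))) = Mul(Mul(4, 4), Add(Rational(-1240, 15603), Mul(2, 0))) = Mul(16, Add(Rational(-1240, 15603), 0)) = Mul(16, Rational(-1240, 15603)) = Rational(-19840, 15603)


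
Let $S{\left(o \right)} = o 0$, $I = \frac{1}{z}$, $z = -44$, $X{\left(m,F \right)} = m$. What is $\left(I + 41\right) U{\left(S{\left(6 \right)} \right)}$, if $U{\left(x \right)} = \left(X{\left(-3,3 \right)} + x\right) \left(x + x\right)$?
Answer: $0$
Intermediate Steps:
$I = - \frac{1}{44}$ ($I = \frac{1}{-44} = - \frac{1}{44} \approx -0.022727$)
$S{\left(o \right)} = 0$
$U{\left(x \right)} = 2 x \left(-3 + x\right)$ ($U{\left(x \right)} = \left(-3 + x\right) \left(x + x\right) = \left(-3 + x\right) 2 x = 2 x \left(-3 + x\right)$)
$\left(I + 41\right) U{\left(S{\left(6 \right)} \right)} = \left(- \frac{1}{44} + 41\right) 2 \cdot 0 \left(-3 + 0\right) = \frac{1803 \cdot 2 \cdot 0 \left(-3\right)}{44} = \frac{1803}{44} \cdot 0 = 0$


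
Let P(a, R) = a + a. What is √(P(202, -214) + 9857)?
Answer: √10261 ≈ 101.30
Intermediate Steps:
P(a, R) = 2*a
√(P(202, -214) + 9857) = √(2*202 + 9857) = √(404 + 9857) = √10261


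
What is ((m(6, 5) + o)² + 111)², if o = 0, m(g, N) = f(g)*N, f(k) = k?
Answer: 1022121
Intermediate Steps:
m(g, N) = N*g (m(g, N) = g*N = N*g)
((m(6, 5) + o)² + 111)² = ((5*6 + 0)² + 111)² = ((30 + 0)² + 111)² = (30² + 111)² = (900 + 111)² = 1011² = 1022121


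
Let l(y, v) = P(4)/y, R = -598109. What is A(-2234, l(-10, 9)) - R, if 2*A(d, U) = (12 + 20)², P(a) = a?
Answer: 598621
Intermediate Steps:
l(y, v) = 4/y
A(d, U) = 512 (A(d, U) = (12 + 20)²/2 = (½)*32² = (½)*1024 = 512)
A(-2234, l(-10, 9)) - R = 512 - 1*(-598109) = 512 + 598109 = 598621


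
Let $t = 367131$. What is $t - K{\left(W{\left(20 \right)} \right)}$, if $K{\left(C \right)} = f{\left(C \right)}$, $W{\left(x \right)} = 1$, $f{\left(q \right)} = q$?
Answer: $367130$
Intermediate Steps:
$K{\left(C \right)} = C$
$t - K{\left(W{\left(20 \right)} \right)} = 367131 - 1 = 367130$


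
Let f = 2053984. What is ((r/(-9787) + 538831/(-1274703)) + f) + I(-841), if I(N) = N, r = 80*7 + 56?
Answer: 25614016930188278/12475518261 ≈ 2.0531e+6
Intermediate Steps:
r = 616 (r = 560 + 56 = 616)
((r/(-9787) + 538831/(-1274703)) + f) + I(-841) = ((616/(-9787) + 538831/(-1274703)) + 2053984) - 841 = ((616*(-1/9787) + 538831*(-1/1274703)) + 2053984) - 841 = ((-616/9787 - 538831/1274703) + 2053984) - 841 = (-6058756045/12475518261 + 2053984) - 841 = 25624508841045779/12475518261 - 841 = 25614016930188278/12475518261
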